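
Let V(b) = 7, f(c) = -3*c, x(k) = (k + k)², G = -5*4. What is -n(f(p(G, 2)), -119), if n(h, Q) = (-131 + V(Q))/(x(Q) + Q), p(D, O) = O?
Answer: 124/56525 ≈ 0.0021937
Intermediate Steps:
G = -20
x(k) = 4*k² (x(k) = (2*k)² = 4*k²)
n(h, Q) = -124/(Q + 4*Q²) (n(h, Q) = (-131 + 7)/(4*Q² + Q) = -124/(Q + 4*Q²))
-n(f(p(G, 2)), -119) = -(-124)/((-119)*(1 + 4*(-119))) = -(-124)*(-1)/(119*(1 - 476)) = -(-124)*(-1)/(119*(-475)) = -(-124)*(-1)*(-1)/(119*475) = -1*(-124/56525) = 124/56525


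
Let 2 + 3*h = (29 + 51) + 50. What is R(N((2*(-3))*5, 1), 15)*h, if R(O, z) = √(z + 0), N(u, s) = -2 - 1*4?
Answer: 128*√15/3 ≈ 165.25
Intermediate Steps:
N(u, s) = -6 (N(u, s) = -2 - 4 = -6)
h = 128/3 (h = -⅔ + ((29 + 51) + 50)/3 = -⅔ + (80 + 50)/3 = -⅔ + (⅓)*130 = -⅔ + 130/3 = 128/3 ≈ 42.667)
R(O, z) = √z
R(N((2*(-3))*5, 1), 15)*h = √15*(128/3) = 128*√15/3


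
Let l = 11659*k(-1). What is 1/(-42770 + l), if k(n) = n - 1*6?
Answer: -1/124383 ≈ -8.0397e-6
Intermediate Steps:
k(n) = -6 + n (k(n) = n - 6 = -6 + n)
l = -81613 (l = 11659*(-6 - 1) = 11659*(-7) = -81613)
1/(-42770 + l) = 1/(-42770 - 81613) = 1/(-124383) = -1/124383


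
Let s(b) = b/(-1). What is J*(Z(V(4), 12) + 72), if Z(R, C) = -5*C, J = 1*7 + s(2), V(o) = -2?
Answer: 60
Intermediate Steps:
s(b) = -b (s(b) = b*(-1) = -b)
J = 5 (J = 1*7 - 1*2 = 7 - 2 = 5)
J*(Z(V(4), 12) + 72) = 5*(-5*12 + 72) = 5*(-60 + 72) = 5*12 = 60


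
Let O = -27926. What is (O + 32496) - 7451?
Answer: -2881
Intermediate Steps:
(O + 32496) - 7451 = (-27926 + 32496) - 7451 = 4570 - 7451 = -2881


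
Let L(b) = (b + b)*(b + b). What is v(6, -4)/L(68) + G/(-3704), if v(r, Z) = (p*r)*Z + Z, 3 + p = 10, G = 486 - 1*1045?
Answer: 303193/2140912 ≈ 0.14162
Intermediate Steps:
G = -559 (G = 486 - 1045 = -559)
p = 7 (p = -3 + 10 = 7)
L(b) = 4*b² (L(b) = (2*b)*(2*b) = 4*b²)
v(r, Z) = Z + 7*Z*r (v(r, Z) = (7*r)*Z + Z = 7*Z*r + Z = Z + 7*Z*r)
v(6, -4)/L(68) + G/(-3704) = (-4*(1 + 7*6))/((4*68²)) - 559/(-3704) = (-4*(1 + 42))/((4*4624)) - 559*(-1/3704) = -4*43/18496 + 559/3704 = -172*1/18496 + 559/3704 = -43/4624 + 559/3704 = 303193/2140912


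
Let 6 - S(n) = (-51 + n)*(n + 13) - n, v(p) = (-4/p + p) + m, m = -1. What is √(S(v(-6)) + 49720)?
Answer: √450917/3 ≈ 223.83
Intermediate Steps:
v(p) = -1 + p - 4/p (v(p) = (-4/p + p) - 1 = (p - 4/p) - 1 = -1 + p - 4/p)
S(n) = 6 + n - (-51 + n)*(13 + n) (S(n) = 6 - ((-51 + n)*(n + 13) - n) = 6 - ((-51 + n)*(13 + n) - n) = 6 - (-n + (-51 + n)*(13 + n)) = 6 + (n - (-51 + n)*(13 + n)) = 6 + n - (-51 + n)*(13 + n))
√(S(v(-6)) + 49720) = √((669 - (-1 - 6 - 4/(-6))² + 39*(-1 - 6 - 4/(-6))) + 49720) = √((669 - (-1 - 6 - 4*(-⅙))² + 39*(-1 - 6 - 4*(-⅙))) + 49720) = √((669 - (-1 - 6 + ⅔)² + 39*(-1 - 6 + ⅔)) + 49720) = √((669 - (-19/3)² + 39*(-19/3)) + 49720) = √((669 - 1*361/9 - 247) + 49720) = √((669 - 361/9 - 247) + 49720) = √(3437/9 + 49720) = √(450917/9) = √450917/3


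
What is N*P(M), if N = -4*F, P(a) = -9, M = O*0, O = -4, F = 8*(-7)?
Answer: -2016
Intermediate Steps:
F = -56
M = 0 (M = -4*0 = 0)
N = 224 (N = -4*(-56) = 224)
N*P(M) = 224*(-9) = -2016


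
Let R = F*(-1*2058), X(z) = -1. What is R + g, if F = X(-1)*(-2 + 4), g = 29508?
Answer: 33624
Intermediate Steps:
F = -2 (F = -(-2 + 4) = -1*2 = -2)
R = 4116 (R = -(-2)*2058 = -2*(-2058) = 4116)
R + g = 4116 + 29508 = 33624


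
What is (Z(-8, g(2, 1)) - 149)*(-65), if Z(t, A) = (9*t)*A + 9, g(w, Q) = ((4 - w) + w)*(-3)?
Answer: -47060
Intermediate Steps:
g(w, Q) = -12 (g(w, Q) = 4*(-3) = -12)
Z(t, A) = 9 + 9*A*t (Z(t, A) = 9*A*t + 9 = 9 + 9*A*t)
(Z(-8, g(2, 1)) - 149)*(-65) = ((9 + 9*(-12)*(-8)) - 149)*(-65) = ((9 + 864) - 149)*(-65) = (873 - 149)*(-65) = 724*(-65) = -47060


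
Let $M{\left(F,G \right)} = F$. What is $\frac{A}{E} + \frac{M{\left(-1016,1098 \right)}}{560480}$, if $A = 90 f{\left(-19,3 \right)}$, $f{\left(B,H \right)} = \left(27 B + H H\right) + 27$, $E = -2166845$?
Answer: $\frac{546497297}{30361832140} \approx 0.017999$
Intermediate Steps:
$f{\left(B,H \right)} = 27 + H^{2} + 27 B$ ($f{\left(B,H \right)} = \left(27 B + H^{2}\right) + 27 = \left(H^{2} + 27 B\right) + 27 = 27 + H^{2} + 27 B$)
$A = -42930$ ($A = 90 \left(27 + 3^{2} + 27 \left(-19\right)\right) = 90 \left(27 + 9 - 513\right) = 90 \left(-477\right) = -42930$)
$\frac{A}{E} + \frac{M{\left(-1016,1098 \right)}}{560480} = - \frac{42930}{-2166845} - \frac{1016}{560480} = \left(-42930\right) \left(- \frac{1}{2166845}\right) - \frac{127}{70060} = \frac{8586}{433369} - \frac{127}{70060} = \frac{546497297}{30361832140}$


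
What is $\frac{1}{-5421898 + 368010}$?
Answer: $- \frac{1}{5053888} \approx -1.9787 \cdot 10^{-7}$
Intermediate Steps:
$\frac{1}{-5421898 + 368010} = \frac{1}{-5053888} = - \frac{1}{5053888}$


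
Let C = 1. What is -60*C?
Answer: -60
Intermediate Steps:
-60*C = -60*1 = -60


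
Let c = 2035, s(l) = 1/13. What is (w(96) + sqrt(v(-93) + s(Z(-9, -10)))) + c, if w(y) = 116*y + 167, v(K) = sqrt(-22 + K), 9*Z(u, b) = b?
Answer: 13338 + sqrt(13 + 169*I*sqrt(115))/13 ≈ 13340.0 + 2.3073*I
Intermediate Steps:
Z(u, b) = b/9
s(l) = 1/13
w(y) = 167 + 116*y
(w(96) + sqrt(v(-93) + s(Z(-9, -10)))) + c = ((167 + 116*96) + sqrt(sqrt(-22 - 93) + 1/13)) + 2035 = ((167 + 11136) + sqrt(sqrt(-115) + 1/13)) + 2035 = (11303 + sqrt(I*sqrt(115) + 1/13)) + 2035 = (11303 + sqrt(1/13 + I*sqrt(115))) + 2035 = 13338 + sqrt(1/13 + I*sqrt(115))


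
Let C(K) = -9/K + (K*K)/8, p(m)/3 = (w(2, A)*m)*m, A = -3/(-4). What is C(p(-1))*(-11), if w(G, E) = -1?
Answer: -363/8 ≈ -45.375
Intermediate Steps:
A = 3/4 (A = -3*(-1/4) = 3/4 ≈ 0.75000)
p(m) = -3*m**2 (p(m) = 3*((-m)*m) = 3*(-m**2) = -3*m**2)
C(K) = -9/K + K**2/8 (C(K) = -9/K + K**2*(1/8) = -9/K + K**2/8)
C(p(-1))*(-11) = ((-72 + (-3*(-1)**2)**3)/(8*((-3*(-1)**2))))*(-11) = ((-72 + (-3*1)**3)/(8*((-3*1))))*(-11) = ((1/8)*(-72 + (-3)**3)/(-3))*(-11) = ((1/8)*(-1/3)*(-72 - 27))*(-11) = ((1/8)*(-1/3)*(-99))*(-11) = (33/8)*(-11) = -363/8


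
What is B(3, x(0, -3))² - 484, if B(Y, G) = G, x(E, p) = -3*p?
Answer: -403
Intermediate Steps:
B(3, x(0, -3))² - 484 = (-3*(-3))² - 484 = 9² - 484 = 81 - 484 = -403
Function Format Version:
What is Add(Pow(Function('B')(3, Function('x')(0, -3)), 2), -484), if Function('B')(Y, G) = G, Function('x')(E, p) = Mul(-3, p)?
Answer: -403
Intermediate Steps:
Add(Pow(Function('B')(3, Function('x')(0, -3)), 2), -484) = Add(Pow(Mul(-3, -3), 2), -484) = Add(Pow(9, 2), -484) = Add(81, -484) = -403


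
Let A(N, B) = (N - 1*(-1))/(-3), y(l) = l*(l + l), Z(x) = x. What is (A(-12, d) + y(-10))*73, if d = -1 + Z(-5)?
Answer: 44603/3 ≈ 14868.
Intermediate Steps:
y(l) = 2*l**2 (y(l) = l*(2*l) = 2*l**2)
d = -6 (d = -1 - 5 = -6)
A(N, B) = -1/3 - N/3 (A(N, B) = (N + 1)*(-1/3) = (1 + N)*(-1/3) = -1/3 - N/3)
(A(-12, d) + y(-10))*73 = ((-1/3 - 1/3*(-12)) + 2*(-10)**2)*73 = ((-1/3 + 4) + 2*100)*73 = (11/3 + 200)*73 = (611/3)*73 = 44603/3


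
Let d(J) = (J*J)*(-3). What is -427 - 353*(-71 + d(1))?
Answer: 25695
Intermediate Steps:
d(J) = -3*J² (d(J) = J²*(-3) = -3*J²)
-427 - 353*(-71 + d(1)) = -427 - 353*(-71 - 3*1²) = -427 - 353*(-71 - 3*1) = -427 - 353*(-71 - 3) = -427 - 353*(-74) = -427 + 26122 = 25695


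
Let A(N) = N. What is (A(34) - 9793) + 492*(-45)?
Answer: -31899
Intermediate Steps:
(A(34) - 9793) + 492*(-45) = (34 - 9793) + 492*(-45) = -9759 - 22140 = -31899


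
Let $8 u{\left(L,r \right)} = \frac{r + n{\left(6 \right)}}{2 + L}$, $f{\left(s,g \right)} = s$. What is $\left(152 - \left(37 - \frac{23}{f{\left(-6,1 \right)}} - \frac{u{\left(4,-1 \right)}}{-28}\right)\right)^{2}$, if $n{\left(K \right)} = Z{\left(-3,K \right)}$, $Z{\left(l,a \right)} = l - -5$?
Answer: $\frac{22322451649}{1806336} \approx 12358.0$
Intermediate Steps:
$Z{\left(l,a \right)} = 5 + l$ ($Z{\left(l,a \right)} = l + 5 = 5 + l$)
$n{\left(K \right)} = 2$ ($n{\left(K \right)} = 5 - 3 = 2$)
$u{\left(L,r \right)} = \frac{2 + r}{8 \left(2 + L\right)}$ ($u{\left(L,r \right)} = \frac{\left(r + 2\right) \frac{1}{2 + L}}{8} = \frac{\left(2 + r\right) \frac{1}{2 + L}}{8} = \frac{\frac{1}{2 + L} \left(2 + r\right)}{8} = \frac{2 + r}{8 \left(2 + L\right)}$)
$\left(152 - \left(37 - \frac{23}{f{\left(-6,1 \right)}} - \frac{u{\left(4,-1 \right)}}{-28}\right)\right)^{2} = \left(152 - \left(\frac{245}{6} - \frac{\frac{1}{8} \frac{1}{2 + 4} \left(2 - 1\right)}{-28}\right)\right)^{2} = \left(152 - \left(\frac{245}{6} - \frac{1}{8} \cdot \frac{1}{6} \cdot 1 \left(- \frac{1}{28}\right)\right)\right)^{2} = \left(152 + \left(\left(\frac{1}{48} \left(- \frac{1}{28}\right) - \frac{23}{6}\right) - 37\right)\right)^{2} = \left(152 - \frac{54881}{1344}\right)^{2} = \left(\frac{149407}{1344}\right)^{2} = \frac{22322451649}{1806336}$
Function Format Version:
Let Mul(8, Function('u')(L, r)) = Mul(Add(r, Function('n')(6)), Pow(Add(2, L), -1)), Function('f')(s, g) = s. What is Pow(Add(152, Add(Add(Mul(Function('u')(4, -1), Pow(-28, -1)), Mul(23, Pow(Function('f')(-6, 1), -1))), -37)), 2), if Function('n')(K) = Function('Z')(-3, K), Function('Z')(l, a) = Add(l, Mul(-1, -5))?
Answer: Rational(22322451649, 1806336) ≈ 12358.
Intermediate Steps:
Function('Z')(l, a) = Add(5, l) (Function('Z')(l, a) = Add(l, 5) = Add(5, l))
Function('n')(K) = 2 (Function('n')(K) = Add(5, -3) = 2)
Function('u')(L, r) = Mul(Rational(1, 8), Pow(Add(2, L), -1), Add(2, r)) (Function('u')(L, r) = Mul(Rational(1, 8), Mul(Add(r, 2), Pow(Add(2, L), -1))) = Mul(Rational(1, 8), Mul(Add(2, r), Pow(Add(2, L), -1))) = Mul(Rational(1, 8), Mul(Pow(Add(2, L), -1), Add(2, r))) = Mul(Rational(1, 8), Pow(Add(2, L), -1), Add(2, r)))
Pow(Add(152, Add(Add(Mul(Function('u')(4, -1), Pow(-28, -1)), Mul(23, Pow(Function('f')(-6, 1), -1))), -37)), 2) = Pow(Add(152, Add(Add(Mul(Mul(Rational(1, 8), Pow(Add(2, 4), -1), Add(2, -1)), Pow(-28, -1)), Mul(23, Pow(-6, -1))), -37)), 2) = Pow(Add(152, Add(Add(Mul(Mul(Rational(1, 8), Pow(6, -1), 1), Rational(-1, 28)), Mul(23, Rational(-1, 6))), -37)), 2) = Pow(Add(152, Add(Add(Mul(Mul(Rational(1, 8), Rational(1, 6), 1), Rational(-1, 28)), Rational(-23, 6)), -37)), 2) = Pow(Add(152, Add(Add(Mul(Rational(1, 48), Rational(-1, 28)), Rational(-23, 6)), -37)), 2) = Pow(Add(152, Add(Add(Rational(-1, 1344), Rational(-23, 6)), -37)), 2) = Pow(Add(152, Add(Rational(-5153, 1344), -37)), 2) = Pow(Add(152, Rational(-54881, 1344)), 2) = Pow(Rational(149407, 1344), 2) = Rational(22322451649, 1806336)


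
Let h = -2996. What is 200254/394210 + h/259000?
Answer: 181016903/364644250 ≈ 0.49642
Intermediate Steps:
200254/394210 + h/259000 = 200254/394210 - 2996/259000 = 200254*(1/394210) - 2996*1/259000 = 100127/197105 - 107/9250 = 181016903/364644250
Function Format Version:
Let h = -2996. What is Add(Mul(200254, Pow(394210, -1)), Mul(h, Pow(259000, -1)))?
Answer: Rational(181016903, 364644250) ≈ 0.49642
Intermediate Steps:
Add(Mul(200254, Pow(394210, -1)), Mul(h, Pow(259000, -1))) = Add(Mul(200254, Pow(394210, -1)), Mul(-2996, Pow(259000, -1))) = Add(Mul(200254, Rational(1, 394210)), Mul(-2996, Rational(1, 259000))) = Add(Rational(100127, 197105), Rational(-107, 9250)) = Rational(181016903, 364644250)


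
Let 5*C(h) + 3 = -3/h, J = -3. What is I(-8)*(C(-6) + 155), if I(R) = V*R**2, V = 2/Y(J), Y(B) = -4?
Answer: -4944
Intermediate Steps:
C(h) = -3/5 - 3/(5*h) (C(h) = -3/5 + (-3/h)/5 = -3/5 - 3/(5*h))
V = -1/2 (V = 2/(-4) = 2*(-1/4) = -1/2 ≈ -0.50000)
I(R) = -R**2/2
I(-8)*(C(-6) + 155) = (-1/2*(-8)**2)*((3/5)*(-1 - 1*(-6))/(-6) + 155) = (-1/2*64)*((3/5)*(-1/6)*(-1 + 6) + 155) = -32*((3/5)*(-1/6)*5 + 155) = -32*(-1/2 + 155) = -32*309/2 = -4944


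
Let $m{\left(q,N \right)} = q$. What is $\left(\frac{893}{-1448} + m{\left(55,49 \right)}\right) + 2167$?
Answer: $\frac{3216563}{1448} \approx 2221.4$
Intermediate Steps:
$\left(\frac{893}{-1448} + m{\left(55,49 \right)}\right) + 2167 = \left(\frac{893}{-1448} + 55\right) + 2167 = \left(893 \left(- \frac{1}{1448}\right) + 55\right) + 2167 = \left(- \frac{893}{1448} + 55\right) + 2167 = \frac{78747}{1448} + 2167 = \frac{3216563}{1448}$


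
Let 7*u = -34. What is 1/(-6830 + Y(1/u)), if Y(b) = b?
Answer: -34/232227 ≈ -0.00014641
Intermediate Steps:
u = -34/7 (u = (⅐)*(-34) = -34/7 ≈ -4.8571)
1/(-6830 + Y(1/u)) = 1/(-6830 + 1/(-34/7)) = 1/(-6830 - 7/34) = 1/(-232227/34) = -34/232227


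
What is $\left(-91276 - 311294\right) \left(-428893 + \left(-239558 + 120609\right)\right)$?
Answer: $220544753940$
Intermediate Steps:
$\left(-91276 - 311294\right) \left(-428893 + \left(-239558 + 120609\right)\right) = - 402570 \left(-428893 - 118949\right) = \left(-402570\right) \left(-547842\right) = 220544753940$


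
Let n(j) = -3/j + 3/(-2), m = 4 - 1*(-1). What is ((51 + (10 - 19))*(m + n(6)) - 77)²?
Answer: 2401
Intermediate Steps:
m = 5 (m = 4 + 1 = 5)
n(j) = -3/2 - 3/j (n(j) = -3/j + 3*(-½) = -3/j - 3/2 = -3/2 - 3/j)
((51 + (10 - 19))*(m + n(6)) - 77)² = ((51 + (10 - 19))*(5 + (-3/2 - 3/6)) - 77)² = ((51 - 9)*(5 + (-3/2 - 3*⅙)) - 77)² = (42*(5 + (-3/2 - ½)) - 77)² = (42*(5 - 2) - 77)² = (42*3 - 77)² = (126 - 77)² = 49² = 2401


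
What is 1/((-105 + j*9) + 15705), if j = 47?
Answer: 1/16023 ≈ 6.2410e-5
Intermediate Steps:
1/((-105 + j*9) + 15705) = 1/((-105 + 47*9) + 15705) = 1/((-105 + 423) + 15705) = 1/(318 + 15705) = 1/16023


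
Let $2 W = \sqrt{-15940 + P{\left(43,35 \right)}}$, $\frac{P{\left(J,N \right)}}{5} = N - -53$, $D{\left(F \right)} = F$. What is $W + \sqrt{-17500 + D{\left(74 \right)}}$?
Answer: $i \left(\sqrt{17426} + 5 \sqrt{155}\right) \approx 194.26 i$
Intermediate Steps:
$P{\left(J,N \right)} = 265 + 5 N$ ($P{\left(J,N \right)} = 5 \left(N - -53\right) = 5 \left(N + 53\right) = 5 \left(53 + N\right) = 265 + 5 N$)
$W = 5 i \sqrt{155}$ ($W = \frac{\sqrt{-15940 + \left(265 + 5 \cdot 35\right)}}{2} = \frac{\sqrt{-15940 + \left(265 + 175\right)}}{2} = \frac{\sqrt{-15940 + 440}}{2} = \frac{\sqrt{-15500}}{2} = \frac{10 i \sqrt{155}}{2} = 5 i \sqrt{155} \approx 62.25 i$)
$W + \sqrt{-17500 + D{\left(74 \right)}} = 5 i \sqrt{155} + \sqrt{-17500 + 74} = 5 i \sqrt{155} + \sqrt{-17426} = 5 i \sqrt{155} + i \sqrt{17426} = i \sqrt{17426} + 5 i \sqrt{155}$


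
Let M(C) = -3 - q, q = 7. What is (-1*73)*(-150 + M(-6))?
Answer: 11680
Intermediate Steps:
M(C) = -10 (M(C) = -3 - 1*7 = -3 - 7 = -10)
(-1*73)*(-150 + M(-6)) = (-1*73)*(-150 - 10) = -73*(-160) = 11680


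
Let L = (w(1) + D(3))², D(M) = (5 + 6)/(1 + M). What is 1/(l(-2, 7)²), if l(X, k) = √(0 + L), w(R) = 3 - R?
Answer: 16/361 ≈ 0.044321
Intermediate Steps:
D(M) = 11/(1 + M)
L = 361/16 (L = ((3 - 1*1) + 11/(1 + 3))² = ((3 - 1) + 11/4)² = (2 + 11*(¼))² = (2 + 11/4)² = (19/4)² = 361/16 ≈ 22.563)
l(X, k) = 19/4 (l(X, k) = √(0 + 361/16) = √(361/16) = 19/4)
1/(l(-2, 7)²) = 1/((19/4)²) = 1/(361/16) = 16/361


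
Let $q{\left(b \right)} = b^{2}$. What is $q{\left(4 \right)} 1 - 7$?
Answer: $9$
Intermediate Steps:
$q{\left(4 \right)} 1 - 7 = 4^{2} \cdot 1 - 7 = 16 \cdot 1 - 7 = 16 - 7 = 9$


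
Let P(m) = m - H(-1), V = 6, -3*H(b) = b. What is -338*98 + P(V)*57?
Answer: -32801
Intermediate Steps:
H(b) = -b/3
P(m) = -⅓ + m (P(m) = m - (-1)*(-1)/3 = m - 1*⅓ = m - ⅓ = -⅓ + m)
-338*98 + P(V)*57 = -338*98 + (-⅓ + 6)*57 = -33124 + (17/3)*57 = -33124 + 323 = -32801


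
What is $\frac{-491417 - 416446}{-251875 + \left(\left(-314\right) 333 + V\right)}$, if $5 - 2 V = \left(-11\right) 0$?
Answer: $\frac{605242}{237623} \approx 2.5471$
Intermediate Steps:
$V = \frac{5}{2}$ ($V = \frac{5}{2} - \frac{\left(-11\right) 0}{2} = \frac{5}{2} - 0 = \frac{5}{2} + 0 = \frac{5}{2} \approx 2.5$)
$\frac{-491417 - 416446}{-251875 + \left(\left(-314\right) 333 + V\right)} = \frac{-491417 - 416446}{-251875 + \left(\left(-314\right) 333 + \frac{5}{2}\right)} = - \frac{907863}{-251875 + \left(-104562 + \frac{5}{2}\right)} = - \frac{907863}{-251875 - \frac{209119}{2}} = - \frac{907863}{- \frac{712869}{2}} = \left(-907863\right) \left(- \frac{2}{712869}\right) = \frac{605242}{237623}$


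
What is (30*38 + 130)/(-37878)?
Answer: -635/18939 ≈ -0.033529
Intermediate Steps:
(30*38 + 130)/(-37878) = (1140 + 130)*(-1/37878) = 1270*(-1/37878) = -635/18939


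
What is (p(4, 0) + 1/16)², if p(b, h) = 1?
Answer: 289/256 ≈ 1.1289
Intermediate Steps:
(p(4, 0) + 1/16)² = (1 + 1/16)² = (17/16)² = 289/256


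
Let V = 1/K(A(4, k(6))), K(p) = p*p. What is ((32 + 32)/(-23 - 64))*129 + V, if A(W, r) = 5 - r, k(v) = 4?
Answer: -2723/29 ≈ -93.896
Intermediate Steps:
K(p) = p²
V = 1 (V = 1/((5 - 1*4)²) = 1/((5 - 4)²) = 1/(1²) = 1/1 = 1)
((32 + 32)/(-23 - 64))*129 + V = ((32 + 32)/(-23 - 64))*129 + 1 = (64/(-87))*129 + 1 = (64*(-1/87))*129 + 1 = -64/87*129 + 1 = -2752/29 + 1 = -2723/29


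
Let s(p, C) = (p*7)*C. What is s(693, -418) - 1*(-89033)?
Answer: -1938685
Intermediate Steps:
s(p, C) = 7*C*p (s(p, C) = (7*p)*C = 7*C*p)
s(693, -418) - 1*(-89033) = 7*(-418)*693 - 1*(-89033) = -2027718 + 89033 = -1938685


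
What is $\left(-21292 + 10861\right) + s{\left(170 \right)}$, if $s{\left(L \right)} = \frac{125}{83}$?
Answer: $- \frac{865648}{83} \approx -10430.0$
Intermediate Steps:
$s{\left(L \right)} = \frac{125}{83}$ ($s{\left(L \right)} = 125 \cdot \frac{1}{83} = \frac{125}{83}$)
$\left(-21292 + 10861\right) + s{\left(170 \right)} = \left(-21292 + 10861\right) + \frac{125}{83} = -10431 + \frac{125}{83} = - \frac{865648}{83}$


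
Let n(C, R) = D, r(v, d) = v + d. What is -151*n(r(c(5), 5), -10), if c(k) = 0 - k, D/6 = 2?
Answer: -1812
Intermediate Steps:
D = 12 (D = 6*2 = 12)
c(k) = -k
r(v, d) = d + v
n(C, R) = 12
-151*n(r(c(5), 5), -10) = -151*12 = -1812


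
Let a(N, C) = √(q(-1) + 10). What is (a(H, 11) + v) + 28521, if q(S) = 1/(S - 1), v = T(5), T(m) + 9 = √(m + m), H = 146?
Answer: 28512 + √10 + √38/2 ≈ 28518.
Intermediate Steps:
T(m) = -9 + √2*√m (T(m) = -9 + √(m + m) = -9 + √(2*m) = -9 + √2*√m)
v = -9 + √10 (v = -9 + √2*√5 = -9 + √10 ≈ -5.8377)
q(S) = 1/(-1 + S)
a(N, C) = √38/2 (a(N, C) = √(1/(-1 - 1) + 10) = √(1/(-2) + 10) = √(-½ + 10) = √(19/2) = √38/2)
(a(H, 11) + v) + 28521 = (√38/2 + (-9 + √10)) + 28521 = (-9 + √10 + √38/2) + 28521 = 28512 + √10 + √38/2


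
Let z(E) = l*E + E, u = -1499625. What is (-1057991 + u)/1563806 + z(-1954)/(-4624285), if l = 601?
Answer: -4993813898156/3615742314355 ≈ -1.3811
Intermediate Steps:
z(E) = 602*E (z(E) = 601*E + E = 602*E)
(-1057991 + u)/1563806 + z(-1954)/(-4624285) = (-1057991 - 1499625)/1563806 + (602*(-1954))/(-4624285) = -2557616*1/1563806 - 1176308*(-1/4624285) = -1278808/781903 + 1176308/4624285 = -4993813898156/3615742314355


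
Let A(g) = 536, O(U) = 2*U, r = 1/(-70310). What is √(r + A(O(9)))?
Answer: 3*√294412648810/70310 ≈ 23.152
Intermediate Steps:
r = -1/70310 ≈ -1.4223e-5
√(r + A(O(9))) = √(-1/70310 + 536) = √(37686159/70310) = 3*√294412648810/70310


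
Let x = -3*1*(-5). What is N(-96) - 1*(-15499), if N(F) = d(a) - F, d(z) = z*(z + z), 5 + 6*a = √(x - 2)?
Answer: 140374/9 - 5*√13/9 ≈ 15595.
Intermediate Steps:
x = 15 (x = -3*(-5) = 15)
a = -⅚ + √13/6 (a = -⅚ + √(15 - 2)/6 = -⅚ + √13/6 ≈ -0.23241)
d(z) = 2*z² (d(z) = z*(2*z) = 2*z²)
N(F) = -F + 2*(-⅚ + √13/6)² (N(F) = 2*(-⅚ + √13/6)² - F = -F + 2*(-⅚ + √13/6)²)
N(-96) - 1*(-15499) = (-1*(-96) + (5 - √13)²/18) - 1*(-15499) = (96 + (5 - √13)²/18) + 15499 = 15595 + (5 - √13)²/18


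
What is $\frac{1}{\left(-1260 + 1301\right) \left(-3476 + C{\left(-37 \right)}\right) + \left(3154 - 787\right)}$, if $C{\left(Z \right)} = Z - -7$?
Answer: $- \frac{1}{141379} \approx -7.0732 \cdot 10^{-6}$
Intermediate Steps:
$C{\left(Z \right)} = 7 + Z$ ($C{\left(Z \right)} = Z + 7 = 7 + Z$)
$\frac{1}{\left(-1260 + 1301\right) \left(-3476 + C{\left(-37 \right)}\right) + \left(3154 - 787\right)} = \frac{1}{\left(-1260 + 1301\right) \left(-3476 + \left(7 - 37\right)\right) + \left(3154 - 787\right)} = \frac{1}{41 \left(-3476 - 30\right) + 2367} = \frac{1}{41 \left(-3506\right) + 2367} = \frac{1}{-143746 + 2367} = \frac{1}{-141379} = - \frac{1}{141379}$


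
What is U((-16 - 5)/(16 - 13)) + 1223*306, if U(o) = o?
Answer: 374231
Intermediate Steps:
U((-16 - 5)/(16 - 13)) + 1223*306 = (-16 - 5)/(16 - 13) + 1223*306 = -21/3 + 374238 = -21*⅓ + 374238 = -7 + 374238 = 374231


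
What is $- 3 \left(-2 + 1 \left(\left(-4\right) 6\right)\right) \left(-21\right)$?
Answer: $-1638$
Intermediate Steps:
$- 3 \left(-2 + 1 \left(\left(-4\right) 6\right)\right) \left(-21\right) = - 3 \left(-2 + 1 \left(-24\right)\right) \left(-21\right) = - 3 \left(-2 - 24\right) \left(-21\right) = \left(-3\right) \left(-26\right) \left(-21\right) = 78 \left(-21\right) = -1638$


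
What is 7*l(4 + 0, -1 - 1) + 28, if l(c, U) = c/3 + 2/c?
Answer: 245/6 ≈ 40.833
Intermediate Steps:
l(c, U) = 2/c + c/3 (l(c, U) = c*(1/3) + 2/c = c/3 + 2/c = 2/c + c/3)
7*l(4 + 0, -1 - 1) + 28 = 7*(2/(4 + 0) + (4 + 0)/3) + 28 = 7*(2/4 + (1/3)*4) + 28 = 7*(2*(1/4) + 4/3) + 28 = 7*(1/2 + 4/3) + 28 = 7*(11/6) + 28 = 77/6 + 28 = 245/6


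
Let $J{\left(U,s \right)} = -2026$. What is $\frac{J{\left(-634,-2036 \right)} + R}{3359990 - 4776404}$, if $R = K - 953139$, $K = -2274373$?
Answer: $\frac{1614769}{708207} \approx 2.2801$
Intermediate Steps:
$R = -3227512$ ($R = -2274373 - 953139 = -3227512$)
$\frac{J{\left(-634,-2036 \right)} + R}{3359990 - 4776404} = \frac{-2026 - 3227512}{3359990 - 4776404} = - \frac{3229538}{-1416414} = \left(-3229538\right) \left(- \frac{1}{1416414}\right) = \frac{1614769}{708207}$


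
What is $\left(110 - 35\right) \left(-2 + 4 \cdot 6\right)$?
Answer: $1650$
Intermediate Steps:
$\left(110 - 35\right) \left(-2 + 4 \cdot 6\right) = 75 \left(-2 + 24\right) = 75 \cdot 22 = 1650$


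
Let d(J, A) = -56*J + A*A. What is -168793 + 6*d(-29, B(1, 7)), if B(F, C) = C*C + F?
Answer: -144049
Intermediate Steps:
B(F, C) = F + C**2 (B(F, C) = C**2 + F = F + C**2)
d(J, A) = A**2 - 56*J (d(J, A) = -56*J + A**2 = A**2 - 56*J)
-168793 + 6*d(-29, B(1, 7)) = -168793 + 6*((1 + 7**2)**2 - 56*(-29)) = -168793 + 6*((1 + 49)**2 + 1624) = -168793 + 6*(50**2 + 1624) = -168793 + 6*(2500 + 1624) = -168793 + 6*4124 = -168793 + 24744 = -144049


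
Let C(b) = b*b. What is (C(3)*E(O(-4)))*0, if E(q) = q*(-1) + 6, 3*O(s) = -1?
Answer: 0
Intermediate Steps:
O(s) = -1/3 (O(s) = (1/3)*(-1) = -1/3)
E(q) = 6 - q (E(q) = -q + 6 = 6 - q)
C(b) = b**2
(C(3)*E(O(-4)))*0 = (3**2*(6 - 1*(-1/3)))*0 = (9*(6 + 1/3))*0 = (9*(19/3))*0 = 57*0 = 0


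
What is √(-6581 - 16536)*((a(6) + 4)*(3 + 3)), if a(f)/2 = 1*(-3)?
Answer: -12*I*√23117 ≈ -1824.5*I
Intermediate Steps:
a(f) = -6 (a(f) = 2*(1*(-3)) = 2*(-3) = -6)
√(-6581 - 16536)*((a(6) + 4)*(3 + 3)) = √(-6581 - 16536)*((-6 + 4)*(3 + 3)) = √(-23117)*(-2*6) = (I*√23117)*(-12) = -12*I*√23117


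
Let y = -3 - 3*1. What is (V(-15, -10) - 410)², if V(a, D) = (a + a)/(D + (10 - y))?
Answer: 172225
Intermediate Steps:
y = -6 (y = -3 - 3 = -6)
V(a, D) = 2*a/(16 + D) (V(a, D) = (a + a)/(D + (10 - 1*(-6))) = (2*a)/(D + (10 + 6)) = (2*a)/(D + 16) = (2*a)/(16 + D) = 2*a/(16 + D))
(V(-15, -10) - 410)² = (2*(-15)/(16 - 10) - 410)² = (2*(-15)/6 - 410)² = (2*(-15)*(⅙) - 410)² = (-5 - 410)² = (-415)² = 172225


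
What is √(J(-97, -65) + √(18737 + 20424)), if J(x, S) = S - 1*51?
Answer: √(-116 + √39161) ≈ 9.0494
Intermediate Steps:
J(x, S) = -51 + S (J(x, S) = S - 51 = -51 + S)
√(J(-97, -65) + √(18737 + 20424)) = √((-51 - 65) + √(18737 + 20424)) = √(-116 + √39161)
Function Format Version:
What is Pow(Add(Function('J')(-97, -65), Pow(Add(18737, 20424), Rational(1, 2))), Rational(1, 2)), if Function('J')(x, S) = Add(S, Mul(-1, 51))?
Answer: Pow(Add(-116, Pow(39161, Rational(1, 2))), Rational(1, 2)) ≈ 9.0494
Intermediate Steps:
Function('J')(x, S) = Add(-51, S) (Function('J')(x, S) = Add(S, -51) = Add(-51, S))
Pow(Add(Function('J')(-97, -65), Pow(Add(18737, 20424), Rational(1, 2))), Rational(1, 2)) = Pow(Add(Add(-51, -65), Pow(Add(18737, 20424), Rational(1, 2))), Rational(1, 2)) = Pow(Add(-116, Pow(39161, Rational(1, 2))), Rational(1, 2))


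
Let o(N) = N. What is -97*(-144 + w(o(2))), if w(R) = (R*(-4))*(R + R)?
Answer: 17072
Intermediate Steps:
w(R) = -8*R**2 (w(R) = (-4*R)*(2*R) = -8*R**2)
-97*(-144 + w(o(2))) = -97*(-144 - 8*2**2) = -97*(-144 - 8*4) = -97*(-144 - 32) = -97*(-176) = 17072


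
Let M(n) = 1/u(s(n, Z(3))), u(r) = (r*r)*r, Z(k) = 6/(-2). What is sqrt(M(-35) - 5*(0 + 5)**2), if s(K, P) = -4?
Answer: 3*I*sqrt(889)/8 ≈ 11.181*I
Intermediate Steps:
Z(k) = -3 (Z(k) = 6*(-1/2) = -3)
u(r) = r**3 (u(r) = r**2*r = r**3)
M(n) = -1/64 (M(n) = 1/((-4)**3) = 1/(-64) = -1/64)
sqrt(M(-35) - 5*(0 + 5)**2) = sqrt(-1/64 - 5*(0 + 5)**2) = sqrt(-1/64 - 5*5**2) = sqrt(-1/64 - 5*25) = sqrt(-1/64 - 125) = sqrt(-8001/64) = 3*I*sqrt(889)/8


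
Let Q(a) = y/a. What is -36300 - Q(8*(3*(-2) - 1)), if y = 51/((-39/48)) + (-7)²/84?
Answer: -317126501/8736 ≈ -36301.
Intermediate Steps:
y = -9701/156 (y = 51/((-39*1/48)) + 49*(1/84) = 51/(-13/16) + 7/12 = 51*(-16/13) + 7/12 = -816/13 + 7/12 = -9701/156 ≈ -62.186)
Q(a) = -9701/(156*a)
-36300 - Q(8*(3*(-2) - 1)) = -36300 - (-9701)/(156*(8*(3*(-2) - 1))) = -36300 - (-9701)/(156*(8*(-6 - 1))) = -36300 - (-9701)/(156*(8*(-7))) = -36300 - (-9701)/(156*(-56)) = -36300 - (-9701)*(-1)/(156*56) = -36300 - 1*9701/8736 = -36300 - 9701/8736 = -317126501/8736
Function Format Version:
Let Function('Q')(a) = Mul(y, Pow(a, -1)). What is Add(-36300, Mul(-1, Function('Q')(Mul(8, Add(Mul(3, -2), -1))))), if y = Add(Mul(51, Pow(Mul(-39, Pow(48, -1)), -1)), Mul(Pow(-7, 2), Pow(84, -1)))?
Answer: Rational(-317126501, 8736) ≈ -36301.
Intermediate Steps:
y = Rational(-9701, 156) (y = Add(Mul(51, Pow(Mul(-39, Rational(1, 48)), -1)), Mul(49, Rational(1, 84))) = Add(Mul(51, Pow(Rational(-13, 16), -1)), Rational(7, 12)) = Add(Mul(51, Rational(-16, 13)), Rational(7, 12)) = Add(Rational(-816, 13), Rational(7, 12)) = Rational(-9701, 156) ≈ -62.186)
Function('Q')(a) = Mul(Rational(-9701, 156), Pow(a, -1))
Add(-36300, Mul(-1, Function('Q')(Mul(8, Add(Mul(3, -2), -1))))) = Add(-36300, Mul(-1, Mul(Rational(-9701, 156), Pow(Mul(8, Add(Mul(3, -2), -1)), -1)))) = Add(-36300, Mul(-1, Mul(Rational(-9701, 156), Pow(Mul(8, Add(-6, -1)), -1)))) = Add(-36300, Mul(-1, Mul(Rational(-9701, 156), Pow(Mul(8, -7), -1)))) = Add(-36300, Mul(-1, Mul(Rational(-9701, 156), Pow(-56, -1)))) = Add(-36300, Mul(-1, Mul(Rational(-9701, 156), Rational(-1, 56)))) = Add(-36300, Mul(-1, Rational(9701, 8736))) = Add(-36300, Rational(-9701, 8736)) = Rational(-317126501, 8736)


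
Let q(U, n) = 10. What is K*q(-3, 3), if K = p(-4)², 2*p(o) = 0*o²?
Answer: 0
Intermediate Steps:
p(o) = 0 (p(o) = (0*o²)/2 = (½)*0 = 0)
K = 0 (K = 0² = 0)
K*q(-3, 3) = 0*10 = 0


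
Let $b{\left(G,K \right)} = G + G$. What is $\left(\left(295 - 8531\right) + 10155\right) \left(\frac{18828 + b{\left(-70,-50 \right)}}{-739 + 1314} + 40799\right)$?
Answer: $\frac{45054498847}{575} \approx 7.8356 \cdot 10^{7}$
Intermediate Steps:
$b{\left(G,K \right)} = 2 G$
$\left(\left(295 - 8531\right) + 10155\right) \left(\frac{18828 + b{\left(-70,-50 \right)}}{-739 + 1314} + 40799\right) = \left(\left(295 - 8531\right) + 10155\right) \left(\frac{18828 + 2 \left(-70\right)}{-739 + 1314} + 40799\right) = \left(-8236 + 10155\right) \left(\frac{18828 - 140}{575} + 40799\right) = 1919 \left(18688 \cdot \frac{1}{575} + 40799\right) = 1919 \left(\frac{18688}{575} + 40799\right) = 1919 \cdot \frac{23478113}{575} = \frac{45054498847}{575}$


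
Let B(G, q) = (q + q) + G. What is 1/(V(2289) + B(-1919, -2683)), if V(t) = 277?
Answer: -1/7008 ≈ -0.00014269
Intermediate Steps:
B(G, q) = G + 2*q (B(G, q) = 2*q + G = G + 2*q)
1/(V(2289) + B(-1919, -2683)) = 1/(277 + (-1919 + 2*(-2683))) = 1/(277 + (-1919 - 5366)) = 1/(277 - 7285) = 1/(-7008) = -1/7008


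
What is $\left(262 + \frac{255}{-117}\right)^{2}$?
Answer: $\frac{102677689}{1521} \approx 67507.0$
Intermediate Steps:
$\left(262 + \frac{255}{-117}\right)^{2} = \left(262 + 255 \left(- \frac{1}{117}\right)\right)^{2} = \left(262 - \frac{85}{39}\right)^{2} = \left(\frac{10133}{39}\right)^{2} = \frac{102677689}{1521}$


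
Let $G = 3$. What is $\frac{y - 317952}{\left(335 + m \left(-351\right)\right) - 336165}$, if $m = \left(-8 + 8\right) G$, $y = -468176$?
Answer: $\frac{393064}{167915} \approx 2.3409$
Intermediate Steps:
$m = 0$ ($m = \left(-8 + 8\right) 3 = 0 \cdot 3 = 0$)
$\frac{y - 317952}{\left(335 + m \left(-351\right)\right) - 336165} = \frac{-468176 - 317952}{\left(335 + 0 \left(-351\right)\right) - 336165} = - \frac{786128}{\left(335 + 0\right) - 336165} = - \frac{786128}{335 - 336165} = - \frac{786128}{-335830} = \left(-786128\right) \left(- \frac{1}{335830}\right) = \frac{393064}{167915}$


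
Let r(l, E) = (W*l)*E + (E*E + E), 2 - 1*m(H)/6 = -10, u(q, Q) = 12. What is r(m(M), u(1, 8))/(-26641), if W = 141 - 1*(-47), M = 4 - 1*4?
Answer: -162588/26641 ≈ -6.1029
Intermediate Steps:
M = 0 (M = 4 - 4 = 0)
m(H) = 72 (m(H) = 12 - 6*(-10) = 12 + 60 = 72)
W = 188 (W = 141 + 47 = 188)
r(l, E) = E + E² + 188*E*l (r(l, E) = (188*l)*E + (E*E + E) = 188*E*l + (E² + E) = 188*E*l + (E + E²) = E + E² + 188*E*l)
r(m(M), u(1, 8))/(-26641) = (12*(1 + 12 + 188*72))/(-26641) = (12*(1 + 12 + 13536))*(-1/26641) = (12*13549)*(-1/26641) = 162588*(-1/26641) = -162588/26641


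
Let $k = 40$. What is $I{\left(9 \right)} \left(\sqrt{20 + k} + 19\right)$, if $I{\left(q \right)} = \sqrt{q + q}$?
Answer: $6 \sqrt{30} + 57 \sqrt{2} \approx 113.47$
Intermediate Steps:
$I{\left(q \right)} = \sqrt{2} \sqrt{q}$ ($I{\left(q \right)} = \sqrt{2 q} = \sqrt{2} \sqrt{q}$)
$I{\left(9 \right)} \left(\sqrt{20 + k} + 19\right) = \sqrt{2} \sqrt{9} \left(\sqrt{20 + 40} + 19\right) = \sqrt{2} \cdot 3 \left(\sqrt{60} + 19\right) = 3 \sqrt{2} \left(2 \sqrt{15} + 19\right) = 3 \sqrt{2} \left(19 + 2 \sqrt{15}\right)$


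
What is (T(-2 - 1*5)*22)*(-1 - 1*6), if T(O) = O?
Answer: 1078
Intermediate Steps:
(T(-2 - 1*5)*22)*(-1 - 1*6) = ((-2 - 1*5)*22)*(-1 - 1*6) = ((-2 - 5)*22)*(-1 - 6) = -7*22*(-7) = -154*(-7) = 1078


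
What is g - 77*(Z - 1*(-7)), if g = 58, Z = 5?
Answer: -866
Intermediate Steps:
g - 77*(Z - 1*(-7)) = 58 - 77*(5 - 1*(-7)) = 58 - 77*(5 + 7) = 58 - 77*12 = 58 - 1*924 = 58 - 924 = -866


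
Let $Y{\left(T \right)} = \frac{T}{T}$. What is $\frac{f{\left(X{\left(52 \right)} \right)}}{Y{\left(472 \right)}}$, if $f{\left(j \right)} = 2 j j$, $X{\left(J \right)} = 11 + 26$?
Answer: $2738$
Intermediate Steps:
$X{\left(J \right)} = 37$
$f{\left(j \right)} = 2 j^{2}$
$Y{\left(T \right)} = 1$
$\frac{f{\left(X{\left(52 \right)} \right)}}{Y{\left(472 \right)}} = \frac{2 \cdot 37^{2}}{1} = 2 \cdot 1369 \cdot 1 = 2738 \cdot 1 = 2738$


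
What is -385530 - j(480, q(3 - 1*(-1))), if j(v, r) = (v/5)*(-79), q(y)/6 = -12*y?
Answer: -377946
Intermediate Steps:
q(y) = -72*y (q(y) = 6*(-12*y) = -72*y)
j(v, r) = -79*v/5 (j(v, r) = (v*(1/5))*(-79) = (v/5)*(-79) = -79*v/5)
-385530 - j(480, q(3 - 1*(-1))) = -385530 - (-79)*480/5 = -385530 - 1*(-7584) = -385530 + 7584 = -377946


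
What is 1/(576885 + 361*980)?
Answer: 1/930665 ≈ 1.0745e-6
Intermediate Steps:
1/(576885 + 361*980) = 1/(576885 + 353780) = 1/930665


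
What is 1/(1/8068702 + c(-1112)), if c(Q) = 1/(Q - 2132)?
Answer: -13087434644/4032729 ≈ -3245.3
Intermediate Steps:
c(Q) = 1/(-2132 + Q)
1/(1/8068702 + c(-1112)) = 1/(1/8068702 + 1/(-2132 - 1112)) = 1/(1/8068702 + 1/(-3244)) = 1/(1/8068702 - 1/3244) = 1/(-4032729/13087434644) = -13087434644/4032729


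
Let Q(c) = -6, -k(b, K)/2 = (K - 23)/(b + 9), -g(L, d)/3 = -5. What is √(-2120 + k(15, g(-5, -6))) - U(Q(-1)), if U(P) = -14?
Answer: 14 + 17*I*√66/3 ≈ 14.0 + 46.036*I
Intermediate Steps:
g(L, d) = 15 (g(L, d) = -3*(-5) = 15)
k(b, K) = -2*(-23 + K)/(9 + b) (k(b, K) = -2*(K - 23)/(b + 9) = -2*(-23 + K)/(9 + b))
√(-2120 + k(15, g(-5, -6))) - U(Q(-1)) = √(-2120 + 2*(23 - 1*15)/(9 + 15)) - 1*(-14) = √(-2120 + 2*(23 - 15)/24) + 14 = √(-2120 + 2*(1/24)*8) + 14 = √(-2120 + ⅔) + 14 = √(-6358/3) + 14 = 17*I*√66/3 + 14 = 14 + 17*I*√66/3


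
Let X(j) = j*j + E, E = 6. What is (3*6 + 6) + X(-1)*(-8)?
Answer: -32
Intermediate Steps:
X(j) = 6 + j² (X(j) = j*j + 6 = j² + 6 = 6 + j²)
(3*6 + 6) + X(-1)*(-8) = (3*6 + 6) + (6 + (-1)²)*(-8) = (18 + 6) + (6 + 1)*(-8) = 24 + 7*(-8) = 24 - 56 = -32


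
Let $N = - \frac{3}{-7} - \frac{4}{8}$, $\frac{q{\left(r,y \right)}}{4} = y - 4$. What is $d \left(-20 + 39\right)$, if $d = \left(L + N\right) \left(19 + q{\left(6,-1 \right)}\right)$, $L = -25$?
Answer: $\frac{6669}{14} \approx 476.36$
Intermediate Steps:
$q{\left(r,y \right)} = -16 + 4 y$ ($q{\left(r,y \right)} = 4 \left(y - 4\right) = 4 \left(-4 + y\right) = -16 + 4 y$)
$N = - \frac{1}{14}$ ($N = \left(-3\right) \left(- \frac{1}{7}\right) - \frac{1}{2} = \frac{3}{7} - \frac{1}{2} = - \frac{1}{14} \approx -0.071429$)
$d = \frac{351}{14}$ ($d = \left(-25 - \frac{1}{14}\right) \left(19 + \left(-16 + 4 \left(-1\right)\right)\right) = - \frac{351 \left(19 - 20\right)}{14} = \left(- \frac{351}{14}\right) \left(-1\right) = \frac{351}{14} \approx 25.071$)
$d \left(-20 + 39\right) = \frac{351 \left(-20 + 39\right)}{14} = \frac{351}{14} \cdot 19 = \frac{6669}{14}$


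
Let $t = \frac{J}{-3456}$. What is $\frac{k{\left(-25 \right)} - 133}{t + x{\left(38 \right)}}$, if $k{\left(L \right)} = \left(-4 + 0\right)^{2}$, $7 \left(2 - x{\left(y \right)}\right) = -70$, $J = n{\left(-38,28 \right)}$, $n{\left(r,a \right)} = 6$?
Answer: $- \frac{67392}{6911} \approx -9.7514$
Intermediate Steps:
$J = 6$
$x{\left(y \right)} = 12$ ($x{\left(y \right)} = 2 - -10 = 2 + 10 = 12$)
$k{\left(L \right)} = 16$ ($k{\left(L \right)} = \left(-4\right)^{2} = 16$)
$t = - \frac{1}{576}$ ($t = \frac{6}{-3456} = 6 \left(- \frac{1}{3456}\right) = - \frac{1}{576} \approx -0.0017361$)
$\frac{k{\left(-25 \right)} - 133}{t + x{\left(38 \right)}} = \frac{16 - 133}{- \frac{1}{576} + 12} = - \frac{117}{\frac{6911}{576}} = \left(-117\right) \frac{576}{6911} = - \frac{67392}{6911}$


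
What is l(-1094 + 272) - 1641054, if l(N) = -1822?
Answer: -1642876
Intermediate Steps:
l(-1094 + 272) - 1641054 = -1822 - 1641054 = -1642876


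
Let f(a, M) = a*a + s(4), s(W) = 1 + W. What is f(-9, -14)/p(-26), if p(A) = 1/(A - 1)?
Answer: -2322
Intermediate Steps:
p(A) = 1/(-1 + A)
f(a, M) = 5 + a**2 (f(a, M) = a*a + (1 + 4) = a**2 + 5 = 5 + a**2)
f(-9, -14)/p(-26) = (5 + (-9)**2)/(1/(-1 - 26)) = (5 + 81)/(1/(-27)) = 86/(-1/27) = 86*(-27) = -2322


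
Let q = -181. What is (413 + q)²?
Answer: 53824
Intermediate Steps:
(413 + q)² = (413 - 181)² = 232² = 53824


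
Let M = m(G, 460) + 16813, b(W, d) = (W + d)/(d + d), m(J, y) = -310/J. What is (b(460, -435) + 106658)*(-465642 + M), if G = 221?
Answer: -1840844515871753/38454 ≈ -4.7871e+10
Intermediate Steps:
b(W, d) = (W + d)/(2*d) (b(W, d) = (W + d)/((2*d)) = (W + d)*(1/(2*d)) = (W + d)/(2*d))
M = 3715363/221 (M = -310/221 + 16813 = 3715363/221 ≈ 16812.)
(b(460, -435) + 106658)*(-465642 + M) = ((½)*(460 - 435)/(-435) + 106658)*(-465642 + 3715363/221) = ((½)*(-1/435)*25 + 106658)*(-99191519/221) = (-5/174 + 106658)*(-99191519/221) = (18558487/174)*(-99191519/221) = -1840844515871753/38454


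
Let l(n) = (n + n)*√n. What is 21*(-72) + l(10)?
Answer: -1512 + 20*√10 ≈ -1448.8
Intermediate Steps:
l(n) = 2*n^(3/2) (l(n) = (2*n)*√n = 2*n^(3/2))
21*(-72) + l(10) = 21*(-72) + 2*10^(3/2) = -1512 + 2*(10*√10) = -1512 + 20*√10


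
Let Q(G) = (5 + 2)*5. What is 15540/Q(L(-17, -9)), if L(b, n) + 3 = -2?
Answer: 444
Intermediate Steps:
L(b, n) = -5 (L(b, n) = -3 - 2 = -5)
Q(G) = 35 (Q(G) = 7*5 = 35)
15540/Q(L(-17, -9)) = 15540/35 = 15540*(1/35) = 444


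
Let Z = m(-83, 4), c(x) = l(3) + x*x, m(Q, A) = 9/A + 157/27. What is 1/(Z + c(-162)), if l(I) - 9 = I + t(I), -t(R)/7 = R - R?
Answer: 108/2836519 ≈ 3.8075e-5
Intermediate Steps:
m(Q, A) = 157/27 + 9/A (m(Q, A) = 9/A + 157*(1/27) = 9/A + 157/27 = 157/27 + 9/A)
t(R) = 0 (t(R) = -7*(R - R) = -7*0 = 0)
l(I) = 9 + I (l(I) = 9 + (I + 0) = 9 + I)
c(x) = 12 + x² (c(x) = (9 + 3) + x*x = 12 + x²)
Z = 871/108 (Z = 157/27 + 9/4 = 871/108 ≈ 8.0648)
1/(Z + c(-162)) = 1/(871/108 + (12 + (-162)²)) = 1/(871/108 + (12 + 26244)) = 1/(871/108 + 26256) = 1/(2836519/108) = 108/2836519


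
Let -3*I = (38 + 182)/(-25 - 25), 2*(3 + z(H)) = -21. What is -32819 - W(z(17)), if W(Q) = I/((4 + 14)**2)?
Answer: -79750181/2430 ≈ -32819.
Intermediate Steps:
z(H) = -27/2 (z(H) = -3 + (1/2)*(-21) = -3 - 21/2 = -27/2)
I = 22/15 (I = -(38 + 182)/(3*(-25 - 25)) = -220/(3*(-50)) = -220*(-1)/(3*50) = -1/3*(-22/5) = 22/15 ≈ 1.4667)
W(Q) = 11/2430 (W(Q) = 22/(15*((4 + 14)**2)) = 22/(15*(18**2)) = (22/15)/324 = (22/15)*(1/324) = 11/2430)
-32819 - W(z(17)) = -32819 - 1*11/2430 = -32819 - 11/2430 = -79750181/2430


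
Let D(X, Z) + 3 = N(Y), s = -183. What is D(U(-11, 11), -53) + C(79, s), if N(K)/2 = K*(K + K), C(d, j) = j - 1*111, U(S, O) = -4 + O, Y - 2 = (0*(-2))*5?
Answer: -281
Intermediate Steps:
Y = 2 (Y = 2 + (0*(-2))*5 = 2 + 0*5 = 2 + 0 = 2)
C(d, j) = -111 + j (C(d, j) = j - 111 = -111 + j)
N(K) = 4*K² (N(K) = 2*(K*(K + K)) = 2*(K*(2*K)) = 2*(2*K²) = 4*K²)
D(X, Z) = 13 (D(X, Z) = -3 + 4*2² = -3 + 4*4 = -3 + 16 = 13)
D(U(-11, 11), -53) + C(79, s) = 13 + (-111 - 183) = 13 - 294 = -281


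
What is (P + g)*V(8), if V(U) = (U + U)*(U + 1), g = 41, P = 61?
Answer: 14688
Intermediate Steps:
V(U) = 2*U*(1 + U) (V(U) = (2*U)*(1 + U) = 2*U*(1 + U))
(P + g)*V(8) = (61 + 41)*(2*8*(1 + 8)) = 102*(2*8*9) = 102*144 = 14688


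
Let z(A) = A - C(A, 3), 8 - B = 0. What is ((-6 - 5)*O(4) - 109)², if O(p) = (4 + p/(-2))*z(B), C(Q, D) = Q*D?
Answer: 59049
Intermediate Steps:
B = 8 (B = 8 - 1*0 = 8 + 0 = 8)
C(Q, D) = D*Q
z(A) = -2*A (z(A) = A - 3*A = -2*A)
O(p) = -64 + 8*p (O(p) = (4 + p/(-2))*(-2*8) = (4 + p*(-½))*(-16) = (4 - p/2)*(-16) = -64 + 8*p)
((-6 - 5)*O(4) - 109)² = ((-6 - 5)*(-64 + 8*4) - 109)² = (-11*(-64 + 32) - 109)² = (-11*(-32) - 109)² = (352 - 109)² = 243² = 59049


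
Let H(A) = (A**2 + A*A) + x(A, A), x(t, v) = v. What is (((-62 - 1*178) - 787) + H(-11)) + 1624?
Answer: 828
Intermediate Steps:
H(A) = A + 2*A**2 (H(A) = (A**2 + A*A) + A = (A**2 + A**2) + A = 2*A**2 + A = A + 2*A**2)
(((-62 - 1*178) - 787) + H(-11)) + 1624 = (((-62 - 1*178) - 787) - 11*(1 + 2*(-11))) + 1624 = (((-62 - 178) - 787) - 11*(1 - 22)) + 1624 = ((-240 - 787) - 11*(-21)) + 1624 = (-1027 + 231) + 1624 = -796 + 1624 = 828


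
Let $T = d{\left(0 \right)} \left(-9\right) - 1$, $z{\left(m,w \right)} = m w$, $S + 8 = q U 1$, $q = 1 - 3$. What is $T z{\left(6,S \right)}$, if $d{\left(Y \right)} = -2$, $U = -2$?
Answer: $-408$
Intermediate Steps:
$q = -2$ ($q = 1 - 3 = -2$)
$S = -4$ ($S = -8 + \left(-2\right) \left(-2\right) 1 = -8 + 4 \cdot 1 = -8 + 4 = -4$)
$T = 17$ ($T = \left(-2\right) \left(-9\right) - 1 = 18 - 1 = 17$)
$T z{\left(6,S \right)} = 17 \cdot 6 \left(-4\right) = 17 \left(-24\right) = -408$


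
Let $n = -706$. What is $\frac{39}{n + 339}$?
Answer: $- \frac{39}{367} \approx -0.10627$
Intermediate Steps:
$\frac{39}{n + 339} = \frac{39}{-706 + 339} = \frac{39}{-367} = 39 \left(- \frac{1}{367}\right) = - \frac{39}{367}$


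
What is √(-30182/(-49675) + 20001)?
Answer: √1974243175859/9935 ≈ 141.43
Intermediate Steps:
√(-30182/(-49675) + 20001) = √(-30182*(-1/49675) + 20001) = √(30182/49675 + 20001) = √(993579857/49675) = √1974243175859/9935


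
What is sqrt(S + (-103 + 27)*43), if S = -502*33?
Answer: I*sqrt(19834) ≈ 140.83*I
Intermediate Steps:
S = -16566
sqrt(S + (-103 + 27)*43) = sqrt(-16566 + (-103 + 27)*43) = sqrt(-16566 - 76*43) = sqrt(-16566 - 3268) = sqrt(-19834) = I*sqrt(19834)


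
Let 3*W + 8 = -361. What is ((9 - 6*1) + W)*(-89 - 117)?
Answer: 24720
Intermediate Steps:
W = -123 (W = -8/3 + (1/3)*(-361) = -8/3 - 361/3 = -123)
((9 - 6*1) + W)*(-89 - 117) = ((9 - 6*1) - 123)*(-89 - 117) = ((9 - 6) - 123)*(-206) = (3 - 123)*(-206) = -120*(-206) = 24720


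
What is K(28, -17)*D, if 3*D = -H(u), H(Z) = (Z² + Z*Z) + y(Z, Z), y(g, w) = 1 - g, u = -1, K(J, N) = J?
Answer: -112/3 ≈ -37.333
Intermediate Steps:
H(Z) = 1 - Z + 2*Z² (H(Z) = (Z² + Z*Z) + (1 - Z) = (Z² + Z²) + (1 - Z) = 2*Z² + (1 - Z) = 1 - Z + 2*Z²)
D = -4/3 (D = (-(1 - 1*(-1) + 2*(-1)²))/3 = (-(1 + 1 + 2*1))/3 = (-(1 + 1 + 2))/3 = (-1*4)/3 = (⅓)*(-4) = -4/3 ≈ -1.3333)
K(28, -17)*D = 28*(-4/3) = -112/3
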